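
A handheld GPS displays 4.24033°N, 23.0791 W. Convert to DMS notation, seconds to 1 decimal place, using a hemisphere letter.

φ: 0.240330 × 60 = 14.41980′ → 14′, remainder × 60 = 25.188″
Longitude: whole degrees 23; 4.74600′ → 4′ and 44.760″

4°14′25.2″ N, 23°04′44.8″ W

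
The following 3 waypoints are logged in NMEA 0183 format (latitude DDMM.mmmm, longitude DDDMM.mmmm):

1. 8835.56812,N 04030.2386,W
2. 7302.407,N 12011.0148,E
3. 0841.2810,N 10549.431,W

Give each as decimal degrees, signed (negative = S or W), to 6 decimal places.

Point 1:
  Latitude: split at 2 digits → 88° and 35.56812′; 88 + 35.56812/60 = 88.5928020
  N ⇒ keep positive
  λ: degrees = first 3 digits = 40, minutes = 30.2386; 40 + 30.2386/60 = 40.5039767
  W → negative
Point 2:
  φ: degrees = first 2 digits = 73, minutes = 2.407; 73 + 2.407/60 = 73.0401167
  N → positive
  λ: degrees = first 3 digits = 120, minutes = 11.0148; 120 + 11.0148/60 = 120.1835800
  E ⇒ keep positive
Point 3:
  Lat: split at 2 digits → 08° and 41.281′; 8 + 41.281/60 = 8.6880167
  N → positive
  λ: split at 3 digits → 105° and 49.431′; 105 + 49.431/60 = 105.8238500
  hemisphere W, so the sign is −

1. 88.592802, -40.503977
2. 73.040117, 120.183580
3. 8.688017, -105.823850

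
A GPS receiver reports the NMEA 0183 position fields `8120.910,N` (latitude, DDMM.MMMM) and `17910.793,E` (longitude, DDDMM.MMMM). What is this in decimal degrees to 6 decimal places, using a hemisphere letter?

81.348500° N, 179.179883° E

Latitude: split at 2 digits → 81° and 20.91′; 81 + 20.91/60 = 81.3485000
Lon: split at 3 digits → 179° and 10.793′; 179 + 10.793/60 = 179.1798833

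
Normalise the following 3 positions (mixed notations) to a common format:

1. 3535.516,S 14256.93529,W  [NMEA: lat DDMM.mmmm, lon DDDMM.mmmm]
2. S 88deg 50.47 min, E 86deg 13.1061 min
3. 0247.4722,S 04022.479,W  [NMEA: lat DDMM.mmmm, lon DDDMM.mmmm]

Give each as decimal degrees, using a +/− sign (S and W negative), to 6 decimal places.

Point 1:
  φ: degrees = first 2 digits = 35, minutes = 35.516; 35 + 35.516/60 = 35.5919333
  S → negative
  Longitude: degrees = first 3 digits = 142, minutes = 56.93529; 142 + 56.93529/60 = 142.9489215
  hemisphere W, so the sign is −
Point 2:
  Lat: 88 + 50.47/60 = 88.8411667
  S ⇒ negate
  Longitude: 13.1061′ = 0.218435°; total 86.2184350
  E ⇒ keep positive
Point 3:
  Latitude: degrees = first 2 digits = 2, minutes = 47.4722; 2 + 47.4722/60 = 2.7912033
  S → negative
  λ: degrees = first 3 digits = 40, minutes = 22.479; 40 + 22.479/60 = 40.3746500
  W → negative

1. -35.591933, -142.948922
2. -88.841167, 86.218435
3. -2.791203, -40.374650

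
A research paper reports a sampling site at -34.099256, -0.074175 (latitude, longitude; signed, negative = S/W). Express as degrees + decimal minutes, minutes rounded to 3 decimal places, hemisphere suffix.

34° 5.955′ S, 0° 4.451′ W

Latitude is negative → S; |value| = 34.099256
φ: 34° + 0.099256 × 60 = 34° 5.95536′
Longitude is negative → W; |value| = 0.074175
Lon: minutes = (0.074175 − 0) × 60 = 4.45050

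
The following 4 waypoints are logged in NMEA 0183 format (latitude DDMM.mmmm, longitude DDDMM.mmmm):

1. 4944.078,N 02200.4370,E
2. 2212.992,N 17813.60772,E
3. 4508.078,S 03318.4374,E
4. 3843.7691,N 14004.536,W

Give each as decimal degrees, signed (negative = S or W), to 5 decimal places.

Point 1:
  Lat: degrees = first 2 digits = 49, minutes = 44.078; 49 + 44.078/60 = 49.734633
  N ⇒ keep positive
  λ: degrees = first 3 digits = 22, minutes = 0.437; 22 + 0.437/60 = 22.007283
  E ⇒ keep positive
Point 2:
  Latitude: split at 2 digits → 22° and 12.992′; 22 + 12.992/60 = 22.216533
  N ⇒ keep positive
  Lon: degrees = first 3 digits = 178, minutes = 13.60772; 178 + 13.60772/60 = 178.226795
  E → positive
Point 3:
  φ: degrees = first 2 digits = 45, minutes = 8.078; 45 + 8.078/60 = 45.134633
  hemisphere S, so the sign is −
  Longitude: degrees = first 3 digits = 33, minutes = 18.4374; 33 + 18.4374/60 = 33.307290
  E → positive
Point 4:
  Lat: degrees = first 2 digits = 38, minutes = 43.7691; 38 + 43.7691/60 = 38.729485
  N ⇒ keep positive
  Lon: degrees = first 3 digits = 140, minutes = 4.536; 140 + 4.536/60 = 140.075600
  hemisphere W, so the sign is −

1. 49.73463, 22.00728
2. 22.21653, 178.22680
3. -45.13463, 33.30729
4. 38.72949, -140.07560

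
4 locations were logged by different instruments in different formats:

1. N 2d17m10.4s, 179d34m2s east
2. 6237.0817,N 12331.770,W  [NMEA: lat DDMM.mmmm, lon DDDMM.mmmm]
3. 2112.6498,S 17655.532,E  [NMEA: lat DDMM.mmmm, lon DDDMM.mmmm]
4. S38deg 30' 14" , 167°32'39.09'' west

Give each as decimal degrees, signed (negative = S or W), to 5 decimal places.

1. 2.28622, 179.56722
2. 62.61803, -123.52950
3. -21.21083, 176.92553
4. -38.50389, -167.54419

Point 1:
  Lat: 17′ + 10.4″ = 17.17333′; 2 + 17.17333/60 = 2.286222
  N → positive
  Lon: 179 + 34/60 + 2/3600 = 179.567222
  E → positive
Point 2:
  Latitude: split at 2 digits → 62° and 37.0817′; 62 + 37.0817/60 = 62.618028
  N ⇒ keep positive
  λ: degrees = first 3 digits = 123, minutes = 31.77; 123 + 31.77/60 = 123.529500
  hemisphere W, so the sign is −
Point 3:
  φ: degrees = first 2 digits = 21, minutes = 12.6498; 21 + 12.6498/60 = 21.210830
  S ⇒ negate
  Lon: split at 3 digits → 176° and 55.532′; 176 + 55.532/60 = 176.925533
  E → positive
Point 4:
  φ: 38° + 30/60 + 14/3600 = 38 + 0.500000 + 0.003889 = 38.503889
  S → negative
  λ: 32′ + 39.09″ = 32.65150′; 167 + 32.65150/60 = 167.544192
  W → negative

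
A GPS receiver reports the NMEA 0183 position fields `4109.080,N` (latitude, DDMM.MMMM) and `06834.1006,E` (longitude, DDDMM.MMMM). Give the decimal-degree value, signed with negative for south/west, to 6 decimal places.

41.151333, 68.568343

Latitude: degrees = first 2 digits = 41, minutes = 9.08; 41 + 9.08/60 = 41.1513333
N → positive
λ: degrees = first 3 digits = 68, minutes = 34.1006; 68 + 34.1006/60 = 68.5683433
E → positive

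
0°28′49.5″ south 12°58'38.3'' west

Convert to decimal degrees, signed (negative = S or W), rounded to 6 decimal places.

-0.480417, -12.977306

φ: 28′ + 49.5″ = 28.82500′; 0 + 28.82500/60 = 0.4804167
S → negative
λ: 58′ + 38.3″ = 58.63833′; 12 + 58.63833/60 = 12.9773056
W → negative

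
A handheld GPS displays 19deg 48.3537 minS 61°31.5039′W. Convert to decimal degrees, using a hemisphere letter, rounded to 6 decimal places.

19.805895° S, 61.525065° W

Latitude: 19 + 48.3537/60 = 19.8058950
λ: 31.5039′ = 0.525065°; total 61.5250650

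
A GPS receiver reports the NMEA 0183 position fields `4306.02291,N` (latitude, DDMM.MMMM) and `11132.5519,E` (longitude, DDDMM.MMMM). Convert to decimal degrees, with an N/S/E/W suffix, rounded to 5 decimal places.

43.10038° N, 111.54253° E

Latitude: split at 2 digits → 43° and 6.02291′; 43 + 6.02291/60 = 43.100382
λ: degrees = first 3 digits = 111, minutes = 32.5519; 111 + 32.5519/60 = 111.542532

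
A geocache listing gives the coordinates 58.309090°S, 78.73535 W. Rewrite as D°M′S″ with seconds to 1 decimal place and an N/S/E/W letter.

φ: 0.309090° → 18.54540′; 0.54540 × 60 = 32.724″
Longitude: 0.735350 × 60 = 44.12100′ → 44′, remainder × 60 = 7.260″

58°18′32.7″ S, 78°44′7.3″ W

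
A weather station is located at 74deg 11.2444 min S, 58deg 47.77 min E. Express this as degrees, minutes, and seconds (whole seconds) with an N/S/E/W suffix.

74°11′15″ S, 58°47′46″ E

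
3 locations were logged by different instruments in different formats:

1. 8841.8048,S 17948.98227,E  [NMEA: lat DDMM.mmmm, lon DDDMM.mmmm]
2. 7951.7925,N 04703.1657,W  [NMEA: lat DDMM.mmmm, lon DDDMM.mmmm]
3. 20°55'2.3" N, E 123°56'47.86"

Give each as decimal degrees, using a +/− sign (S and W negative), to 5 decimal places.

Point 1:
  φ: split at 2 digits → 88° and 41.8048′; 88 + 41.8048/60 = 88.696747
  hemisphere S, so the sign is −
  Lon: split at 3 digits → 179° and 48.98227′; 179 + 48.98227/60 = 179.816371
  E ⇒ keep positive
Point 2:
  Lat: split at 2 digits → 79° and 51.7925′; 79 + 51.7925/60 = 79.863208
  N → positive
  Lon: degrees = first 3 digits = 47, minutes = 3.1657; 47 + 3.1657/60 = 47.052762
  W ⇒ negate
Point 3:
  Latitude: 20° + 55/60 + 2.3/3600 = 20 + 0.916667 + 0.000639 = 20.917306
  N ⇒ keep positive
  λ: 123 + 56/60 + 47.86/3600 = 123.946628
  E → positive

1. -88.69675, 179.81637
2. 79.86321, -47.05276
3. 20.91731, 123.94663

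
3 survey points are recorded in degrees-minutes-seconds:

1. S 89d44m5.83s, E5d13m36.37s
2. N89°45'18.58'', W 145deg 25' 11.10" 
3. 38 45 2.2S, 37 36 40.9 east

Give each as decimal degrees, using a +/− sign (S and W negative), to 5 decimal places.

Point 1:
  Latitude: 89 + 44/60 + 5.83/3600 = 89.734953
  S → negative
  Longitude: 13′ + 36.37″ = 13.60617′; 5 + 13.60617/60 = 5.226769
  E → positive
Point 2:
  Latitude: 45′ + 18.58″ = 45.30967′; 89 + 45.30967/60 = 89.755161
  N → positive
  λ: 25′ + 11.1″ = 25.18500′; 145 + 25.18500/60 = 145.419750
  W ⇒ negate
Point 3:
  Lat: 38° + 45/60 + 2.2/3600 = 38 + 0.750000 + 0.000611 = 38.750611
  hemisphere S, so the sign is −
  Lon: 37° + 36/60 + 40.9/3600 = 37 + 0.600000 + 0.011361 = 37.611361
  E ⇒ keep positive

1. -89.73495, 5.22677
2. 89.75516, -145.41975
3. -38.75061, 37.61136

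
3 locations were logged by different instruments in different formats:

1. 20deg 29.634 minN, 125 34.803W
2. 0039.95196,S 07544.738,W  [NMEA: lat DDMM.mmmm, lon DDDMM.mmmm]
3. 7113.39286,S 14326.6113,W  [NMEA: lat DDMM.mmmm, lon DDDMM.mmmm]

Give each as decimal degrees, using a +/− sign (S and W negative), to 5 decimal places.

1. 20.49390, -125.58005
2. -0.66587, -75.74563
3. -71.22321, -143.44352

Point 1:
  Latitude: 29.634′ = 0.493900°; total 20.493900
  N ⇒ keep positive
  Longitude: 34.803′ = 0.580050°; total 125.580050
  W → negative
Point 2:
  Latitude: degrees = first 2 digits = 0, minutes = 39.95196; 0 + 39.95196/60 = 0.665866
  S ⇒ negate
  λ: split at 3 digits → 075° and 44.738′; 75 + 44.738/60 = 75.745633
  hemisphere W, so the sign is −
Point 3:
  φ: degrees = first 2 digits = 71, minutes = 13.39286; 71 + 13.39286/60 = 71.223214
  S → negative
  Lon: degrees = first 3 digits = 143, minutes = 26.6113; 143 + 26.6113/60 = 143.443522
  W → negative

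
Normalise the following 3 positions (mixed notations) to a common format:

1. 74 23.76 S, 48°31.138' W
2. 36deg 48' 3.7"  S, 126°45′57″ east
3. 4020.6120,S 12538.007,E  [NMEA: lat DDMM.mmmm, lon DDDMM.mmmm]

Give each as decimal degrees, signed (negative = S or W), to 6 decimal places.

Point 1:
  φ: 23.76′ = 0.396000°; total 74.3960000
  S ⇒ negate
  Longitude: 48 + 31.138/60 = 48.5189667
  W ⇒ negate
Point 2:
  φ: 36° + 48/60 + 3.7/3600 = 36 + 0.800000 + 0.001028 = 36.8010278
  S → negative
  Longitude: 126 + 45/60 + 57/3600 = 126.7658333
  E → positive
Point 3:
  φ: split at 2 digits → 40° and 20.612′; 40 + 20.612/60 = 40.3435333
  S → negative
  Lon: split at 3 digits → 125° and 38.007′; 125 + 38.007/60 = 125.6334500
  E ⇒ keep positive

1. -74.396000, -48.518967
2. -36.801028, 126.765833
3. -40.343533, 125.633450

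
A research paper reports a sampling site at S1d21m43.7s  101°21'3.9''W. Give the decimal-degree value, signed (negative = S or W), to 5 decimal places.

-1.36214, -101.35108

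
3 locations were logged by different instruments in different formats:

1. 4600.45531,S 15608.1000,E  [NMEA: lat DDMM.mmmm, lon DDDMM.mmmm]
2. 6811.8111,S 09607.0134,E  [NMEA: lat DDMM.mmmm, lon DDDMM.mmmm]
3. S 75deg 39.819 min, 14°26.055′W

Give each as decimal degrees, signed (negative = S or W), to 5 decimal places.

1. -46.00759, 156.13500
2. -68.19685, 96.11689
3. -75.66365, -14.43425

Point 1:
  φ: degrees = first 2 digits = 46, minutes = 0.45531; 46 + 0.45531/60 = 46.007589
  S ⇒ negate
  Lon: degrees = first 3 digits = 156, minutes = 8.1; 156 + 8.1/60 = 156.135000
  E ⇒ keep positive
Point 2:
  Latitude: split at 2 digits → 68° and 11.8111′; 68 + 11.8111/60 = 68.196852
  S → negative
  Longitude: degrees = first 3 digits = 96, minutes = 7.0134; 96 + 7.0134/60 = 96.116890
  E ⇒ keep positive
Point 3:
  Lat: 75 + 39.819/60 = 75.663650
  S → negative
  Lon: 14 + 26.055/60 = 14.434250
  hemisphere W, so the sign is −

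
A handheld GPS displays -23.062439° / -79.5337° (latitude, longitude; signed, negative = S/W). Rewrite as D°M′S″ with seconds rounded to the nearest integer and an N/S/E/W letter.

23°03′45″ S, 79°32′1″ W

Latitude is negative → S; |value| = 23.062439
φ: whole degrees 23; 3.74634′ → 3′ and 44.78″
Longitude is negative → W; |value| = 79.533700
Lon: whole degrees 79; 32.02200′ → 32′ and 1.32″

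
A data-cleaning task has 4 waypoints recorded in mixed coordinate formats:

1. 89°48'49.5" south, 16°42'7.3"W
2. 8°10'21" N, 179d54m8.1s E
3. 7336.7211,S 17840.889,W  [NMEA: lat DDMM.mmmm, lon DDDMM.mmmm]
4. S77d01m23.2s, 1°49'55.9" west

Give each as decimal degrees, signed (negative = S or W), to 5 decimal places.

1. -89.81375, -16.70203
2. 8.17250, 179.90225
3. -73.61202, -178.68148
4. -77.02311, -1.83219

Point 1:
  Lat: 89° + 48/60 + 49.5/3600 = 89 + 0.800000 + 0.013750 = 89.813750
  hemisphere S, so the sign is −
  λ: 42′ + 7.3″ = 42.12167′; 16 + 42.12167/60 = 16.702028
  W → negative
Point 2:
  φ: 10′ + 21″ = 10.35000′; 8 + 10.35000/60 = 8.172500
  N → positive
  Lon: 179° + 54/60 + 8.1/3600 = 179 + 0.900000 + 0.002250 = 179.902250
  E → positive
Point 3:
  Latitude: degrees = first 2 digits = 73, minutes = 36.7211; 73 + 36.7211/60 = 73.612018
  hemisphere S, so the sign is −
  λ: degrees = first 3 digits = 178, minutes = 40.889; 178 + 40.889/60 = 178.681483
  hemisphere W, so the sign is −
Point 4:
  Lat: 77 + 1/60 + 23.2/3600 = 77.023111
  S → negative
  λ: 1 + 49/60 + 55.9/3600 = 1.832194
  hemisphere W, so the sign is −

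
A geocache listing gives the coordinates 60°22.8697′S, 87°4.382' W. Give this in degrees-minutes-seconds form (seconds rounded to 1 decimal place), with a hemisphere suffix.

φ: 22.86970′ → 22′ and 0.86970 × 60 = 52.182″
Longitude: 4.38200′ → 4′ and 0.38200 × 60 = 22.920″

60°22′52.2″ S, 87°04′22.9″ W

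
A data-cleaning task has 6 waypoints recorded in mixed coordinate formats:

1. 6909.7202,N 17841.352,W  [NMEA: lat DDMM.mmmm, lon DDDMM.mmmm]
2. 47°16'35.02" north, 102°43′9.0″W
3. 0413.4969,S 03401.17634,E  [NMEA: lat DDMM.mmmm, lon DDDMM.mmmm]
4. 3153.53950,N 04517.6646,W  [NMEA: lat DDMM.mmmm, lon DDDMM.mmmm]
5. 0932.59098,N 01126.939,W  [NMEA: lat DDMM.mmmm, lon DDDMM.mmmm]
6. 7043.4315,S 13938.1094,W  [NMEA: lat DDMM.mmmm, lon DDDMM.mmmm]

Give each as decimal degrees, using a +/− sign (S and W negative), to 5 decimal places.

1. 69.16200, -178.68920
2. 47.27639, -102.71917
3. -4.22495, 34.01961
4. 31.89233, -45.29441
5. 9.54318, -11.44898
6. -70.72386, -139.63516

Point 1:
  Latitude: degrees = first 2 digits = 69, minutes = 9.7202; 69 + 9.7202/60 = 69.162003
  N ⇒ keep positive
  λ: split at 3 digits → 178° and 41.352′; 178 + 41.352/60 = 178.689200
  W → negative
Point 2:
  Latitude: 47° + 16/60 + 35.02/3600 = 47 + 0.266667 + 0.009728 = 47.276394
  N → positive
  Longitude: 102° + 43/60 + 9/3600 = 102 + 0.716667 + 0.002500 = 102.719167
  hemisphere W, so the sign is −
Point 3:
  Latitude: split at 2 digits → 04° and 13.4969′; 4 + 13.4969/60 = 4.224948
  hemisphere S, so the sign is −
  λ: split at 3 digits → 034° and 1.17634′; 34 + 1.17634/60 = 34.019606
  E → positive
Point 4:
  Latitude: split at 2 digits → 31° and 53.5395′; 31 + 53.5395/60 = 31.892325
  N → positive
  λ: split at 3 digits → 045° and 17.6646′; 45 + 17.6646/60 = 45.294410
  W ⇒ negate
Point 5:
  Latitude: split at 2 digits → 09° and 32.59098′; 9 + 32.59098/60 = 9.543183
  N ⇒ keep positive
  Longitude: split at 3 digits → 011° and 26.939′; 11 + 26.939/60 = 11.448983
  W → negative
Point 6:
  Lat: degrees = first 2 digits = 70, minutes = 43.4315; 70 + 43.4315/60 = 70.723858
  S → negative
  Longitude: split at 3 digits → 139° and 38.1094′; 139 + 38.1094/60 = 139.635157
  W → negative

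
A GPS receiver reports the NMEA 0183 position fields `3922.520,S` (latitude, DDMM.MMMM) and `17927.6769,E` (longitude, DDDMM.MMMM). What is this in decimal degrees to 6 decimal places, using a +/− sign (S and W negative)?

-39.375333, 179.461282

φ: split at 2 digits → 39° and 22.52′; 39 + 22.52/60 = 39.3753333
S ⇒ negate
λ: split at 3 digits → 179° and 27.6769′; 179 + 27.6769/60 = 179.4612817
E ⇒ keep positive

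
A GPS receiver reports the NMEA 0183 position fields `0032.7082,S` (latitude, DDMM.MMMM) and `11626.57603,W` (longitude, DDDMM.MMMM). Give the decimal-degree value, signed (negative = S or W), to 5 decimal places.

-0.54514, -116.44293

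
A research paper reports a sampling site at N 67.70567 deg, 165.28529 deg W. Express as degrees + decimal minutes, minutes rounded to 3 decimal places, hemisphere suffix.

67° 42.340′ N, 165° 17.117′ W

Lat: fractional part 0.705670 → 42.34020 minutes
λ: 165° + 0.285290 × 60 = 165° 17.11740′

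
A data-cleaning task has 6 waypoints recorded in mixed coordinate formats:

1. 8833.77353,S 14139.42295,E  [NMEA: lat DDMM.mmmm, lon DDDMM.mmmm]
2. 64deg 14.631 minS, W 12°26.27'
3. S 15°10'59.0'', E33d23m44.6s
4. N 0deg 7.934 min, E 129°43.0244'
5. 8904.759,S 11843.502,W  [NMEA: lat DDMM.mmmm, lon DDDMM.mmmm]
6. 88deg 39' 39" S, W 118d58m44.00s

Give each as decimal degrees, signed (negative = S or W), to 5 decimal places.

Point 1:
  Lat: split at 2 digits → 88° and 33.77353′; 88 + 33.77353/60 = 88.562892
  S ⇒ negate
  Longitude: split at 3 digits → 141° and 39.42295′; 141 + 39.42295/60 = 141.657049
  E ⇒ keep positive
Point 2:
  φ: 14.631′ = 0.243850°; total 64.243850
  hemisphere S, so the sign is −
  Lon: 26.27′ = 0.437833°; total 12.437833
  hemisphere W, so the sign is −
Point 3:
  Lat: 15° + 10/60 + 59/3600 = 15 + 0.166667 + 0.016389 = 15.183056
  S ⇒ negate
  Longitude: 23′ + 44.6″ = 23.74333′; 33 + 23.74333/60 = 33.395722
  E ⇒ keep positive
Point 4:
  Lat: 7.934′ = 0.132233°; total 0.132233
  N → positive
  λ: 129 + 43.0244/60 = 129.717073
  E → positive
Point 5:
  φ: degrees = first 2 digits = 89, minutes = 4.759; 89 + 4.759/60 = 89.079317
  S ⇒ negate
  Lon: degrees = first 3 digits = 118, minutes = 43.502; 118 + 43.502/60 = 118.725033
  hemisphere W, so the sign is −
Point 6:
  φ: 88 + 39/60 + 39/3600 = 88.660833
  S → negative
  λ: 118 + 58/60 + 44/3600 = 118.978889
  W ⇒ negate

1. -88.56289, 141.65705
2. -64.24385, -12.43783
3. -15.18306, 33.39572
4. 0.13223, 129.71707
5. -89.07932, -118.72503
6. -88.66083, -118.97889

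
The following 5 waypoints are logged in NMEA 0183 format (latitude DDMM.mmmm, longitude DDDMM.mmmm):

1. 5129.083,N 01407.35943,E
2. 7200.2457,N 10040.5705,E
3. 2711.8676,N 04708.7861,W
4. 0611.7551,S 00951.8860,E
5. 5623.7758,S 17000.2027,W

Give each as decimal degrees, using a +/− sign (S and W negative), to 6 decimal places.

Point 1:
  φ: degrees = first 2 digits = 51, minutes = 29.083; 51 + 29.083/60 = 51.4847167
  N ⇒ keep positive
  Lon: degrees = first 3 digits = 14, minutes = 7.35943; 14 + 7.35943/60 = 14.1226572
  E ⇒ keep positive
Point 2:
  φ: degrees = first 2 digits = 72, minutes = 0.2457; 72 + 0.2457/60 = 72.0040950
  N ⇒ keep positive
  Lon: degrees = first 3 digits = 100, minutes = 40.5705; 100 + 40.5705/60 = 100.6761750
  E → positive
Point 3:
  Latitude: degrees = first 2 digits = 27, minutes = 11.8676; 27 + 11.8676/60 = 27.1977933
  N → positive
  Longitude: split at 3 digits → 047° and 8.7861′; 47 + 8.7861/60 = 47.1464350
  W → negative
Point 4:
  Lat: degrees = first 2 digits = 6, minutes = 11.7551; 6 + 11.7551/60 = 6.1959183
  S ⇒ negate
  Longitude: split at 3 digits → 009° and 51.886′; 9 + 51.886/60 = 9.8647667
  E ⇒ keep positive
Point 5:
  φ: split at 2 digits → 56° and 23.7758′; 56 + 23.7758/60 = 56.3962633
  S → negative
  Lon: split at 3 digits → 170° and 0.2027′; 170 + 0.2027/60 = 170.0033783
  hemisphere W, so the sign is −

1. 51.484717, 14.122657
2. 72.004095, 100.676175
3. 27.197793, -47.146435
4. -6.195918, 9.864767
5. -56.396263, -170.003378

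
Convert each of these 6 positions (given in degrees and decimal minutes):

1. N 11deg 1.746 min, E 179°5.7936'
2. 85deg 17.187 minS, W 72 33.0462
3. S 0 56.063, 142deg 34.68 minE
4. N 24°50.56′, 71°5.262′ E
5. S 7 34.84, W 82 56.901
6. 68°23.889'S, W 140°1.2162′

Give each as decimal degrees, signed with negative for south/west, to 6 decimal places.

Point 1:
  φ: 1.746′ = 0.029100°; total 11.0291000
  N ⇒ keep positive
  Lon: 5.7936′ = 0.096560°; total 179.0965600
  E → positive
Point 2:
  Latitude: 85 + 17.187/60 = 85.2864500
  S → negative
  Longitude: 33.0462′ = 0.550770°; total 72.5507700
  hemisphere W, so the sign is −
Point 3:
  Lat: 56.063′ = 0.934383°; total 0.9343833
  S → negative
  λ: 34.68′ = 0.578000°; total 142.5780000
  E → positive
Point 4:
  φ: 24 + 50.56/60 = 24.8426667
  N → positive
  Longitude: 5.262′ = 0.087700°; total 71.0877000
  E ⇒ keep positive
Point 5:
  Latitude: 34.84′ = 0.580667°; total 7.5806667
  hemisphere S, so the sign is −
  Longitude: 56.901′ = 0.948350°; total 82.9483500
  hemisphere W, so the sign is −
Point 6:
  Lat: 68 + 23.889/60 = 68.3981500
  S ⇒ negate
  Longitude: 1.2162′ = 0.020270°; total 140.0202700
  hemisphere W, so the sign is −

1. 11.029100, 179.096560
2. -85.286450, -72.550770
3. -0.934383, 142.578000
4. 24.842667, 71.087700
5. -7.580667, -82.948350
6. -68.398150, -140.020270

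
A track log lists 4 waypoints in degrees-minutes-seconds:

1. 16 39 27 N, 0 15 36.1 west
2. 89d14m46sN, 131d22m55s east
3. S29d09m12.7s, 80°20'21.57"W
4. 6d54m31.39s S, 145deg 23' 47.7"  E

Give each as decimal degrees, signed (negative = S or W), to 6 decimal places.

Point 1:
  φ: 16° + 39/60 + 27/3600 = 16 + 0.650000 + 0.007500 = 16.6575000
  N ⇒ keep positive
  Longitude: 15′ + 36.1″ = 15.60167′; 0 + 15.60167/60 = 0.2600278
  W → negative
Point 2:
  Lat: 89° + 14/60 + 46/3600 = 89 + 0.233333 + 0.012778 = 89.2461111
  N → positive
  Longitude: 131° + 22/60 + 55/3600 = 131 + 0.366667 + 0.015278 = 131.3819444
  E ⇒ keep positive
Point 3:
  Lat: 29° + 9/60 + 12.7/3600 = 29 + 0.150000 + 0.003528 = 29.1535278
  S → negative
  λ: 80° + 20/60 + 21.57/3600 = 80 + 0.333333 + 0.005992 = 80.3393250
  hemisphere W, so the sign is −
Point 4:
  Lat: 6° + 54/60 + 31.39/3600 = 6 + 0.900000 + 0.008719 = 6.9087194
  S → negative
  Longitude: 145° + 23/60 + 47.7/3600 = 145 + 0.383333 + 0.013250 = 145.3965833
  E ⇒ keep positive

1. 16.657500, -0.260028
2. 89.246111, 131.381944
3. -29.153528, -80.339325
4. -6.908719, 145.396583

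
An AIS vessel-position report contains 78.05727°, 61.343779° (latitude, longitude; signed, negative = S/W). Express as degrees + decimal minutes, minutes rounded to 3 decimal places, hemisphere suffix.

Lat: fractional part 0.057270 → 3.43620 minutes
Longitude: 61° + 0.343779 × 60 = 61° 20.62674′

78° 3.436′ N, 61° 20.627′ E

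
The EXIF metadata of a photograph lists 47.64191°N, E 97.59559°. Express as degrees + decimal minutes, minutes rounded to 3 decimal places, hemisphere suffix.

47° 38.515′ N, 97° 35.735′ E

φ: 47° + 0.641910 × 60 = 47° 38.51460′
λ: 97° + 0.595590 × 60 = 97° 35.73540′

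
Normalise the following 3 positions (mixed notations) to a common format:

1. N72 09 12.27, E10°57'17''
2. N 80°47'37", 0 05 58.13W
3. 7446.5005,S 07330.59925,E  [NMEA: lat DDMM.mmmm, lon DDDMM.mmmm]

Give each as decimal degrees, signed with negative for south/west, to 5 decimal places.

1. 72.15341, 10.95472
2. 80.79361, -0.09948
3. -74.77501, 73.50999

Point 1:
  Lat: 72 + 9/60 + 12.27/3600 = 72.153408
  N → positive
  λ: 10 + 57/60 + 17/3600 = 10.954722
  E → positive
Point 2:
  φ: 47′ + 37″ = 47.61667′; 80 + 47.61667/60 = 80.793611
  N → positive
  Longitude: 0 + 5/60 + 58.13/3600 = 0.099481
  W ⇒ negate
Point 3:
  Latitude: degrees = first 2 digits = 74, minutes = 46.5005; 74 + 46.5005/60 = 74.775008
  S → negative
  λ: degrees = first 3 digits = 73, minutes = 30.59925; 73 + 30.59925/60 = 73.509988
  E → positive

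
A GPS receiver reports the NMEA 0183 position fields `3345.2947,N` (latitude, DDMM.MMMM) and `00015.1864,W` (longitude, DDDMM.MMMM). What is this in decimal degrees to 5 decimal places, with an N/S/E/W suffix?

33.75491° N, 0.25311° W

φ: degrees = first 2 digits = 33, minutes = 45.2947; 33 + 45.2947/60 = 33.754912
Longitude: split at 3 digits → 000° and 15.1864′; 0 + 15.1864/60 = 0.253107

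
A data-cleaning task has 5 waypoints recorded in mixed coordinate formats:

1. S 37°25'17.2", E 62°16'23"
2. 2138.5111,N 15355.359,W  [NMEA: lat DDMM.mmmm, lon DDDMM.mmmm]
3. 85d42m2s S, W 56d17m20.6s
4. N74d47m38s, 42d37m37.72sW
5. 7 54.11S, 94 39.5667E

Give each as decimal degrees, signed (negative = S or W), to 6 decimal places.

Point 1:
  Latitude: 37 + 25/60 + 17.2/3600 = 37.4214444
  hemisphere S, so the sign is −
  λ: 16′ + 23″ = 16.38333′; 62 + 16.38333/60 = 62.2730556
  E ⇒ keep positive
Point 2:
  Latitude: degrees = first 2 digits = 21, minutes = 38.5111; 21 + 38.5111/60 = 21.6418517
  N → positive
  Lon: degrees = first 3 digits = 153, minutes = 55.359; 153 + 55.359/60 = 153.9226500
  hemisphere W, so the sign is −
Point 3:
  Latitude: 85 + 42/60 + 2/3600 = 85.7005556
  hemisphere S, so the sign is −
  Lon: 17′ + 20.6″ = 17.34333′; 56 + 17.34333/60 = 56.2890556
  hemisphere W, so the sign is −
Point 4:
  φ: 47′ + 38″ = 47.63333′; 74 + 47.63333/60 = 74.7938889
  N ⇒ keep positive
  Lon: 42° + 37/60 + 37.72/3600 = 42 + 0.616667 + 0.010478 = 42.6271444
  hemisphere W, so the sign is −
Point 5:
  Lat: 7 + 54.11/60 = 7.9018333
  hemisphere S, so the sign is −
  λ: 94 + 39.5667/60 = 94.6594450
  E ⇒ keep positive

1. -37.421444, 62.273056
2. 21.641852, -153.922650
3. -85.700556, -56.289056
4. 74.793889, -42.627144
5. -7.901833, 94.659445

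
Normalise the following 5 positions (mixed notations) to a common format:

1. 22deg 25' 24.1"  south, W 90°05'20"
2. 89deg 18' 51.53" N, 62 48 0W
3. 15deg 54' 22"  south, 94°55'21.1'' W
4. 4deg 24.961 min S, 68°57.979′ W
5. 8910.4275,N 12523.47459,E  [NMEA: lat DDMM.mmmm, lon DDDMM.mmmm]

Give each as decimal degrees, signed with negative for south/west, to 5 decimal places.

Point 1:
  Lat: 25′ + 24.1″ = 25.40167′; 22 + 25.40167/60 = 22.423361
  hemisphere S, so the sign is −
  Lon: 90° + 5/60 + 20/3600 = 90 + 0.083333 + 0.005556 = 90.088889
  W → negative
Point 2:
  Lat: 89 + 18/60 + 51.53/3600 = 89.314314
  N ⇒ keep positive
  Longitude: 62° + 48/60 + 0/3600 = 62 + 0.800000 + 0.000000 = 62.800000
  W ⇒ negate
Point 3:
  Lat: 54′ + 22″ = 54.36667′; 15 + 54.36667/60 = 15.906111
  S ⇒ negate
  λ: 55′ + 21.1″ = 55.35167′; 94 + 55.35167/60 = 94.922528
  hemisphere W, so the sign is −
Point 4:
  Latitude: 4 + 24.961/60 = 4.416017
  S ⇒ negate
  Lon: 68 + 57.979/60 = 68.966317
  hemisphere W, so the sign is −
Point 5:
  φ: split at 2 digits → 89° and 10.4275′; 89 + 10.4275/60 = 89.173792
  N → positive
  Longitude: split at 3 digits → 125° and 23.47459′; 125 + 23.47459/60 = 125.391243
  E ⇒ keep positive

1. -22.42336, -90.08889
2. 89.31431, -62.80000
3. -15.90611, -94.92253
4. -4.41602, -68.96632
5. 89.17379, 125.39124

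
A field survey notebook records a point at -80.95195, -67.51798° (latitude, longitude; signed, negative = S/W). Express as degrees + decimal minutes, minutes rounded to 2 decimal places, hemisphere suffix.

80° 57.12′ S, 67° 31.08′ W

Latitude is negative → S; |value| = 80.951950
Latitude: fractional part 0.951950 → 57.1170 minutes
Longitude is negative → W; |value| = 67.517980
λ: minutes = (67.517980 − 67) × 60 = 31.0788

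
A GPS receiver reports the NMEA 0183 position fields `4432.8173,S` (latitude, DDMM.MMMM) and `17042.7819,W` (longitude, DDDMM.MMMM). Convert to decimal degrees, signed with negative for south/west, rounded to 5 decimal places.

-44.54696, -170.71303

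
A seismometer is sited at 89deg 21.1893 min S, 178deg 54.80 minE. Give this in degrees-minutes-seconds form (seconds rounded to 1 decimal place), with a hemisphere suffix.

89°21′11.4″ S, 178°54′48.0″ E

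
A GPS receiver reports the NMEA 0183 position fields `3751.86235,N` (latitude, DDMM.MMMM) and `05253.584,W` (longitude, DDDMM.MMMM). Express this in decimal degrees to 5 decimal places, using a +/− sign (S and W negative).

Latitude: split at 2 digits → 37° and 51.86235′; 37 + 51.86235/60 = 37.864373
N ⇒ keep positive
Lon: split at 3 digits → 052° and 53.584′; 52 + 53.584/60 = 52.893067
W → negative

37.86437, -52.89307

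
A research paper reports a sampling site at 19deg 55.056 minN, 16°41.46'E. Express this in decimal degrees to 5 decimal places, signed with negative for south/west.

Latitude: 55.056′ = 0.917600°; total 19.917600
N ⇒ keep positive
Lon: 41.46′ = 0.691000°; total 16.691000
E → positive

19.91760, 16.69100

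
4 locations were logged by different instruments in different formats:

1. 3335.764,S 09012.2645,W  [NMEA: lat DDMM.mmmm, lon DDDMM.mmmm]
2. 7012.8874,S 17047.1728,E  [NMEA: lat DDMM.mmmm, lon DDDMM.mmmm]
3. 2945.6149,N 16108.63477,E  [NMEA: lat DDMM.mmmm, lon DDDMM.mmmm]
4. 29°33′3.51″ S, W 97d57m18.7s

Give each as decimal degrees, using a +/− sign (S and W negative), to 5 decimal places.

Point 1:
  φ: split at 2 digits → 33° and 35.764′; 33 + 35.764/60 = 33.596067
  S → negative
  Longitude: degrees = first 3 digits = 90, minutes = 12.2645; 90 + 12.2645/60 = 90.204408
  W ⇒ negate
Point 2:
  Lat: degrees = first 2 digits = 70, minutes = 12.8874; 70 + 12.8874/60 = 70.214790
  S ⇒ negate
  Lon: split at 3 digits → 170° and 47.1728′; 170 + 47.1728/60 = 170.786213
  E ⇒ keep positive
Point 3:
  Lat: degrees = first 2 digits = 29, minutes = 45.6149; 29 + 45.6149/60 = 29.760248
  N → positive
  λ: degrees = first 3 digits = 161, minutes = 8.63477; 161 + 8.63477/60 = 161.143913
  E ⇒ keep positive
Point 4:
  φ: 29° + 33/60 + 3.51/3600 = 29 + 0.550000 + 0.000975 = 29.550975
  S ⇒ negate
  Lon: 97° + 57/60 + 18.7/3600 = 97 + 0.950000 + 0.005194 = 97.955194
  W ⇒ negate

1. -33.59607, -90.20441
2. -70.21479, 170.78621
3. 29.76025, 161.14391
4. -29.55098, -97.95519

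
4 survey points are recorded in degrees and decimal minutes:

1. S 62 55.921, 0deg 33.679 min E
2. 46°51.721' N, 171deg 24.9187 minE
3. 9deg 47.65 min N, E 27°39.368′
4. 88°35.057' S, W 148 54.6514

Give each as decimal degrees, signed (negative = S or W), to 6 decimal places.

1. -62.932017, 0.561317
2. 46.862017, 171.415312
3. 9.794167, 27.656133
4. -88.584283, -148.910857

Point 1:
  Latitude: 62 + 55.921/60 = 62.9320167
  S → negative
  λ: 0 + 33.679/60 = 0.5613167
  E ⇒ keep positive
Point 2:
  Latitude: 51.721′ = 0.862017°; total 46.8620167
  N ⇒ keep positive
  Longitude: 24.9187′ = 0.415312°; total 171.4153117
  E → positive
Point 3:
  φ: 47.65′ = 0.794167°; total 9.7941667
  N ⇒ keep positive
  λ: 39.368′ = 0.656133°; total 27.6561333
  E ⇒ keep positive
Point 4:
  Lat: 35.057′ = 0.584283°; total 88.5842833
  S → negative
  Lon: 54.6514′ = 0.910857°; total 148.9108567
  hemisphere W, so the sign is −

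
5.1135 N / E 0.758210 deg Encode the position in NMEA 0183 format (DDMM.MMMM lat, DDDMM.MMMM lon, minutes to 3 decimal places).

φ: 5° + 0.113500 × 60 = 5° 6.81000′
Lon: minutes = (0.758210 − 0) × 60 = 45.49260

0506.810,N / 00045.493,E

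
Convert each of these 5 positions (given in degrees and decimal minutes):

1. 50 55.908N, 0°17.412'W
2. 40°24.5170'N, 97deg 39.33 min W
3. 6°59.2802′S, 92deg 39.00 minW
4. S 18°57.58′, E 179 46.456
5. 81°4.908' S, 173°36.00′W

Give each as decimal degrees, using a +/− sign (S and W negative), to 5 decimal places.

Point 1:
  φ: 55.908′ = 0.931800°; total 50.931800
  N ⇒ keep positive
  Lon: 0 + 17.412/60 = 0.290200
  W ⇒ negate
Point 2:
  Lat: 24.517′ = 0.408617°; total 40.408617
  N → positive
  Longitude: 97 + 39.33/60 = 97.655500
  W → negative
Point 3:
  Latitude: 6 + 59.2802/60 = 6.988003
  S → negative
  Lon: 92 + 39/60 = 92.650000
  W ⇒ negate
Point 4:
  Lat: 18 + 57.58/60 = 18.959667
  hemisphere S, so the sign is −
  Longitude: 179 + 46.456/60 = 179.774267
  E ⇒ keep positive
Point 5:
  Latitude: 81 + 4.908/60 = 81.081800
  S → negative
  λ: 36′ = 0.600000°; total 173.600000
  W ⇒ negate

1. 50.93180, -0.29020
2. 40.40862, -97.65550
3. -6.98800, -92.65000
4. -18.95967, 179.77427
5. -81.08180, -173.60000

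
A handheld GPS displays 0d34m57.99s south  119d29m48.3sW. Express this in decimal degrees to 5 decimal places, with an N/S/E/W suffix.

φ: 0 + 34/60 + 57.99/3600 = 0.582775
Longitude: 119° + 29/60 + 48.3/3600 = 119 + 0.483333 + 0.013417 = 119.496750

0.58278° S, 119.49675° W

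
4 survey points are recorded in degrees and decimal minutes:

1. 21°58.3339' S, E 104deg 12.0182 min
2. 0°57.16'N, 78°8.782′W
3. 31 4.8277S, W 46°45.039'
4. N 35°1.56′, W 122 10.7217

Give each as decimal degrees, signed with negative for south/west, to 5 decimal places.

1. -21.97223, 104.20030
2. 0.95267, -78.14637
3. -31.08046, -46.75065
4. 35.02600, -122.17870

Point 1:
  Latitude: 21 + 58.3339/60 = 21.972232
  S → negative
  λ: 12.0182′ = 0.200303°; total 104.200303
  E → positive
Point 2:
  Lat: 0 + 57.16/60 = 0.952667
  N ⇒ keep positive
  Lon: 8.782′ = 0.146367°; total 78.146367
  W ⇒ negate
Point 3:
  Latitude: 4.8277′ = 0.080462°; total 31.080462
  S → negative
  Longitude: 46 + 45.039/60 = 46.750650
  W → negative
Point 4:
  φ: 1.56′ = 0.026000°; total 35.026000
  N ⇒ keep positive
  Lon: 122 + 10.7217/60 = 122.178695
  W → negative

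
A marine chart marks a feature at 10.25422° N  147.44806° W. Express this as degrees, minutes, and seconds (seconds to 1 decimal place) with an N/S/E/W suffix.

10°15′15.2″ N, 147°26′53.0″ W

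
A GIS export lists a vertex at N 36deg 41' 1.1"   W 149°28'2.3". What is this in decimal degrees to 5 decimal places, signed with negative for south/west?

36.68364, -149.46731

Lat: 41′ + 1.1″ = 41.01833′; 36 + 41.01833/60 = 36.683639
N → positive
Lon: 149° + 28/60 + 2.3/3600 = 149 + 0.466667 + 0.000639 = 149.467306
hemisphere W, so the sign is −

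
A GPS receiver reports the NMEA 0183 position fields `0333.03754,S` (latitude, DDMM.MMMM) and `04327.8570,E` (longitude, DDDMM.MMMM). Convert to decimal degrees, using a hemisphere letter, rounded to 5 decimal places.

Latitude: degrees = first 2 digits = 3, minutes = 33.03754; 3 + 33.03754/60 = 3.550626
Lon: degrees = first 3 digits = 43, minutes = 27.857; 43 + 27.857/60 = 43.464283

3.55063° S, 43.46428° E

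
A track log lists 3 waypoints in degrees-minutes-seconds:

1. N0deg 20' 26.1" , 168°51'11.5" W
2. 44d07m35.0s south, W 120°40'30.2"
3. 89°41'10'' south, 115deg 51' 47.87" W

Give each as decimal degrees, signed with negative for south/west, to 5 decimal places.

1. 0.34058, -168.85319
2. -44.12639, -120.67506
3. -89.68611, -115.86330

Point 1:
  Lat: 0° + 20/60 + 26.1/3600 = 0 + 0.333333 + 0.007250 = 0.340583
  N ⇒ keep positive
  Longitude: 168° + 51/60 + 11.5/3600 = 168 + 0.850000 + 0.003194 = 168.853194
  W → negative
Point 2:
  φ: 7′ + 35″ = 7.58333′; 44 + 7.58333/60 = 44.126389
  S → negative
  Longitude: 40′ + 30.2″ = 40.50333′; 120 + 40.50333/60 = 120.675056
  hemisphere W, so the sign is −
Point 3:
  φ: 89° + 41/60 + 10/3600 = 89 + 0.683333 + 0.002778 = 89.686111
  hemisphere S, so the sign is −
  Longitude: 51′ + 47.87″ = 51.79783′; 115 + 51.79783/60 = 115.863297
  W ⇒ negate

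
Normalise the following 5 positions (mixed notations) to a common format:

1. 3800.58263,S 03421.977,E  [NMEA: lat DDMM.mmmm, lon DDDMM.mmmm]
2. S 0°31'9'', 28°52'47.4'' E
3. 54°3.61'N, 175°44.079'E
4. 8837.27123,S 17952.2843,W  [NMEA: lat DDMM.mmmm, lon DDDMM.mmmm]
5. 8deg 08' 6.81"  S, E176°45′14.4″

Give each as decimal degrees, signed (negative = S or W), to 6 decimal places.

Point 1:
  Latitude: degrees = first 2 digits = 38, minutes = 0.58263; 38 + 0.58263/60 = 38.0097105
  hemisphere S, so the sign is −
  λ: degrees = first 3 digits = 34, minutes = 21.977; 34 + 21.977/60 = 34.3662833
  E → positive
Point 2:
  φ: 0° + 31/60 + 9/3600 = 0 + 0.516667 + 0.002500 = 0.5191667
  S → negative
  Longitude: 28° + 52/60 + 47.4/3600 = 28 + 0.866667 + 0.013167 = 28.8798333
  E ⇒ keep positive
Point 3:
  φ: 3.61′ = 0.060167°; total 54.0601667
  N ⇒ keep positive
  Longitude: 44.079′ = 0.734650°; total 175.7346500
  E ⇒ keep positive
Point 4:
  Latitude: degrees = first 2 digits = 88, minutes = 37.27123; 88 + 37.27123/60 = 88.6211872
  S → negative
  λ: split at 3 digits → 179° and 52.2843′; 179 + 52.2843/60 = 179.8714050
  W ⇒ negate
Point 5:
  Latitude: 8′ + 6.81″ = 8.11350′; 8 + 8.11350/60 = 8.1352250
  hemisphere S, so the sign is −
  Lon: 176° + 45/60 + 14.4/3600 = 176 + 0.750000 + 0.004000 = 176.7540000
  E → positive

1. -38.009711, 34.366283
2. -0.519167, 28.879833
3. 54.060167, 175.734650
4. -88.621187, -179.871405
5. -8.135225, 176.754000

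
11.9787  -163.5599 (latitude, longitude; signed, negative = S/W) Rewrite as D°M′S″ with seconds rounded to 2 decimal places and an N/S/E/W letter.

Latitude: whole degrees 11; 58.72200′ → 58′ and 43.3200″
Longitude is negative → W; |value| = 163.559900
λ: 0.559900° → 33.59400′; 0.59400 × 60 = 35.6400″

11°58′43.32″ N, 163°33′35.64″ W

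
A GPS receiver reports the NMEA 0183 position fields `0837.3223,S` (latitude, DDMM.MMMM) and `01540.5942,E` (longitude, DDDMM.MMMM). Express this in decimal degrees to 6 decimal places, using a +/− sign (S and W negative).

-8.622038, 15.676570

φ: split at 2 digits → 08° and 37.3223′; 8 + 37.3223/60 = 8.6220383
S ⇒ negate
λ: split at 3 digits → 015° and 40.5942′; 15 + 40.5942/60 = 15.6765700
E → positive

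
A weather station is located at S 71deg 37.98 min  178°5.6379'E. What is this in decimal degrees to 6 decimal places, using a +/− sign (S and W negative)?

-71.633000, 178.093965

φ: 71 + 37.98/60 = 71.6330000
S ⇒ negate
Lon: 5.6379′ = 0.093965°; total 178.0939650
E → positive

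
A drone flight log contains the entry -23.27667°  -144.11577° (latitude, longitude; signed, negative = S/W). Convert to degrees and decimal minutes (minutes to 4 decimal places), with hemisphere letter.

23° 16.6002′ S, 144° 6.9462′ W

Latitude is negative → S; |value| = 23.276670
φ: minutes = (23.276670 − 23) × 60 = 16.600200
Longitude is negative → W; |value| = 144.115770
λ: 144° + 0.115770 × 60 = 144° 6.946200′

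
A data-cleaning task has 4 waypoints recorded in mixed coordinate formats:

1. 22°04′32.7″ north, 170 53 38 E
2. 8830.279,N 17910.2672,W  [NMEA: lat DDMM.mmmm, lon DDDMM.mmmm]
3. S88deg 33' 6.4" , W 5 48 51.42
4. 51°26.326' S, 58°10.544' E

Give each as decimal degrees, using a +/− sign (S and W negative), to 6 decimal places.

1. 22.075750, 170.893889
2. 88.504650, -179.171120
3. -88.551778, -5.814283
4. -51.438767, 58.175733

Point 1:
  φ: 22 + 4/60 + 32.7/3600 = 22.0757500
  N → positive
  Longitude: 170 + 53/60 + 38/3600 = 170.8938889
  E → positive
Point 2:
  Lat: degrees = first 2 digits = 88, minutes = 30.279; 88 + 30.279/60 = 88.5046500
  N ⇒ keep positive
  Longitude: degrees = first 3 digits = 179, minutes = 10.2672; 179 + 10.2672/60 = 179.1711200
  W → negative
Point 3:
  Lat: 33′ + 6.4″ = 33.10667′; 88 + 33.10667/60 = 88.5517778
  S → negative
  Longitude: 48′ + 51.42″ = 48.85700′; 5 + 48.85700/60 = 5.8142833
  W → negative
Point 4:
  φ: 51 + 26.326/60 = 51.4387667
  hemisphere S, so the sign is −
  Lon: 10.544′ = 0.175733°; total 58.1757333
  E → positive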